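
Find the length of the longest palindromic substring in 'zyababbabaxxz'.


Scanning 'zyababbabaxxz' for palindromic substrings.
Substring at positions 2-9: 'ababbaba'.
Check: reverse('ababbaba') = 'ababbaba' -> palindrome confirmed.
Neighbouring characters ('y' / 'x') break symmetry, so it cannot extend further.
No longer palindromic substring exists; longest length = 8

8


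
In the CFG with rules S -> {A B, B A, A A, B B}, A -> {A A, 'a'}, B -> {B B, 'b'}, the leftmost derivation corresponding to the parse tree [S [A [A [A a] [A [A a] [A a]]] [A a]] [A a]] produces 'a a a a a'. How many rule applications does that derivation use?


Every bracketed nonterminal node [X ...] in the tree is produced by exactly one rule application.
Reading the tree off as a leftmost derivation:
  Step 1: S  =>  A A   (applied S -> A A)
  Step 2: A A  =>  A A A   (applied A -> A A)
  Step 3: A A A  =>  A A A A   (applied A -> A A)
  Step 4: A A A A  =>  a A A A   (applied A -> a)
  Step 5: a A A A  =>  a A A A A   (applied A -> A A)
  Step 6: a A A A A  =>  a a A A A   (applied A -> a)
  Step 7: a a A A A  =>  a a a A A   (applied A -> a)
  Step 8: a a a A A  =>  a a a a A   (applied A -> a)
  Step 9: a a a a A  =>  a a a a a   (applied A -> a)
Final yield: a a a a a
Total rewrite steps: 9

9


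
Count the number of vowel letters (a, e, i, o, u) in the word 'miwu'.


Scanning each character of 'miwu':
  Position 1: 'm' -> consonant (running count: 0)
  Position 2: 'i' -> vowel (running count: 1)
  Position 3: 'w' -> consonant (running count: 1)
  Position 4: 'u' -> vowel (running count: 2)
Total vowels: 2

2


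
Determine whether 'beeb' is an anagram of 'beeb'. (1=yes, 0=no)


Sort characters of 'beeb': 'bbee'
Sort characters of 'beeb': 'bbee'
Sorted forms match -> they ARE anagrams
Result: 1

1


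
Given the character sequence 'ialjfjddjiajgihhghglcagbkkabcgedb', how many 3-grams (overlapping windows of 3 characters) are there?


String 'ialjfjddjiajgihhghglcagbkkabcgedb' has length L = 33.
Number of overlapping n-grams = L - n + 1
Substituting: 33 - 3 + 1 = 31

31


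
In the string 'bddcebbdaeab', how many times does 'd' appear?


Scanning 'bddcebbdaeab' for 'd':
  Position 1: 'd' -> MATCH (count: 1)
  Position 2: 'd' -> MATCH (count: 2)
  Position 7: 'd' -> MATCH (count: 3)
Total occurrences of 'd': 3

3


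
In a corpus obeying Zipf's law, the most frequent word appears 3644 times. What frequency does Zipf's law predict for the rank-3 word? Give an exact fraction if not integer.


Zipf's law: freq(rank) = f1 / rank
f1 = 3644, rank = 3
freq = 3644 / 3
GCD(3644, 3) = 1
Simplified: 3644/3

3644/3


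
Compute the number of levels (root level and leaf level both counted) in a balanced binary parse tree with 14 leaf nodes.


In a balanced binary tree with n leaves the deepest leaf is ceil(log2(n)) edges below the root,
so counting node levels inclusive of root and leaves gives ceil(log2(n)) + 1 levels.
log2(14) = 3.8074
ceil(3.8074) = 4
levels = 4 + 1 = 5

5


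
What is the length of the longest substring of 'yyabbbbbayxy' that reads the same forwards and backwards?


Scanning 'yyabbbbbayxy' for palindromic substrings.
Substring at positions 1-9: 'yabbbbbay'.
Check: reverse('yabbbbbay') = 'yabbbbbay' -> palindrome confirmed.
Neighbouring characters ('y' / 'x') break symmetry, so it cannot extend further.
No longer palindromic substring exists; longest length = 9

9


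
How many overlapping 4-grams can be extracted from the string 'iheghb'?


String 'iheghb' has length L = 6.
Number of overlapping n-grams = L - n + 1
Substituting: 6 - 4 + 1 = 3

3


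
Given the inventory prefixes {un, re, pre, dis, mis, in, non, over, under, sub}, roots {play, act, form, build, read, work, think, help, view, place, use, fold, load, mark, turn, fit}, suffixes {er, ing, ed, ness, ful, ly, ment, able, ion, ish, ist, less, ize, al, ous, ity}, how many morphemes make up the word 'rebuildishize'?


Segmenting 'rebuildishize' against the inventory:
  're' -> prefix (morpheme 1)
  'build' -> root (morpheme 2)
  'ish' -> suffix (morpheme 3)
  'ize' -> suffix (morpheme 4)
Total morphemes: 4

4


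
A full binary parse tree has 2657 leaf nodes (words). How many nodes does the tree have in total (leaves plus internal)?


Leaf nodes (terminals): 2657
Internal nodes = n - 1 = 2657 - 1 = 2656
Total = leaves + internal = 2657 + 2656 = 5313

5313


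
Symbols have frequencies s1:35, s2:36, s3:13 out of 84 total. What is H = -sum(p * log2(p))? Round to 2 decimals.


Computing entropy H = -sum(p_i * log2(p_i)):
  s1: p = 35/84 = 0.4167, -p*log2(p) = 0.5263
  s2: p = 36/84 = 0.4286, -p*log2(p) = 0.5239
  s3: p = 13/84 = 0.1548, -p*log2(p) = 0.4166
H = sum of terms = 1.4668
Rounded to 2 decimals: 1.47

1.47


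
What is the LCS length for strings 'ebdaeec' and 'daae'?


DP table for LCS of 'ebdaeec' and 'daae':
       d  a  a  e
    0  0  0  0  0
  e 0  0  0  0  1
  b 0  0  0  0  1
  d 0  1  1  1  1
  a 0  1  2  2  2
  e 0  1  2  2  3
  e 0  1  2  2  3
  c 0  1  2  2  3
LCS: 'dae'
LCS length = 3

3


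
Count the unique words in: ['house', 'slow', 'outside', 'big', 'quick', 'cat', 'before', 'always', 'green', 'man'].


Listing all tokens and tracking unique types:
  Token 1: 'house' -> NEW (unique so far: 1)
  Token 2: 'slow' -> NEW (unique so far: 2)
  Token 3: 'outside' -> NEW (unique so far: 3)
  Token 4: 'big' -> NEW (unique so far: 4)
  Token 5: 'quick' -> NEW (unique so far: 5)
  Token 6: 'cat' -> NEW (unique so far: 6)
  Token 7: 'before' -> NEW (unique so far: 7)
  Token 8: 'always' -> NEW (unique so far: 8)
  Token 9: 'green' -> NEW (unique so far: 9)
  Token 10: 'man' -> NEW (unique so far: 10)
Unique types: ('always', 'before', 'big', 'cat', 'green', 'house', 'man', 'outside', 'quick', 'slow')
Vocabulary size: 10

10


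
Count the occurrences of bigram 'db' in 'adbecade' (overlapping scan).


Scanning 'adbecade' for bigram 'db':
  Position 0: 'ad' -> no
  Position 1: 'db' -> MATCH
  Position 2: 'be' -> no
  Position 3: 'ec' -> no
  Position 4: 'ca' -> no
  Position 5: 'ad' -> no
  Position 6: 'de' -> no
Total matches: 1

1


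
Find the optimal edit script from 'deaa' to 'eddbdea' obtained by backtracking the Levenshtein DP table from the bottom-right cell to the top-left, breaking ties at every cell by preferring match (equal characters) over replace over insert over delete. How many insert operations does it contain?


Edit distance = 5. Backtracking from cell (4, 7) with preference match > replace > insert > delete,
then listing the resulting alignment 'deaa' -> 'eddbdea' left to right:
  Step 1: insert 'e' [insertion #1]
  Step 2: insert 'd' [insertion #2]
  Step 3: keep 'd'
  Step 4: insert 'b' [insertion #3]
  Step 5: replace e->d
  Step 6: replace a->e
  Step 7: keep 'a'
Total insertions: 3

3


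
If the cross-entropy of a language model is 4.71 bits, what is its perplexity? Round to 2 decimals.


Perplexity formula: PP = 2^H
H = 4.71
PP = 2^4.71
Decompose: 2^4.71 = 2^4 * 2^0.71
2^4 = 16, 2^0.71 ~ 1.6358041
PP ~ 16 * 1.6358041 = 26.1728656
Rounded to 2 decimals: 26.17

26.17


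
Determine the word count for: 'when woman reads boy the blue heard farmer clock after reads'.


Counting words by splitting on spaces:
  Word 1: 'when'
  Word 2: 'woman'
  Word 3: 'reads'
  Word 4: 'boy'
  Word 5: 'the'
  Word 6: 'blue'
  Word 7: 'heard'
  Word 8: 'farmer'
  Word 9: 'clock'
  Word 10: 'after'
  Word 11: 'reads'
Total words: 11

11


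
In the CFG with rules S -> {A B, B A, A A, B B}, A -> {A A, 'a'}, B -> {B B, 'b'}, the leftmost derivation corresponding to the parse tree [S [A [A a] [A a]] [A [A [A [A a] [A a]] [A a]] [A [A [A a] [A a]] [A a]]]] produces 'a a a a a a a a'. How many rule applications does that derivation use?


Every bracketed nonterminal node [X ...] in the tree is produced by exactly one rule application.
Reading the tree off as a leftmost derivation:
  Step 1: S  =>  A A   (applied S -> A A)
  Step 2: A A  =>  A A A   (applied A -> A A)
  Step 3: A A A  =>  a A A   (applied A -> a)
  Step 4: a A A  =>  a a A   (applied A -> a)
  Step 5: a a A  =>  a a A A   (applied A -> A A)
  Step 6: a a A A  =>  a a A A A   (applied A -> A A)
  Step 7: a a A A A  =>  a a A A A A   (applied A -> A A)
  Step 8: a a A A A A  =>  a a a A A A   (applied A -> a)
  Step 9: a a a A A A  =>  a a a a A A   (applied A -> a)
  Step 10: a a a a A A  =>  a a a a a A   (applied A -> a)
  Step 11: a a a a a A  =>  a a a a a A A   (applied A -> A A)
  Step 12: a a a a a A A  =>  a a a a a A A A   (applied A -> A A)
  Step 13: a a a a a A A A  =>  a a a a a a A A   (applied A -> a)
  Step 14: a a a a a a A A  =>  a a a a a a a A   (applied A -> a)
  Step 15: a a a a a a a A  =>  a a a a a a a a   (applied A -> a)
Final yield: a a a a a a a a
Total rewrite steps: 15

15


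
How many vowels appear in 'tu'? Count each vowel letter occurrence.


Scanning each character of 'tu':
  Position 1: 't' -> consonant (running count: 0)
  Position 2: 'u' -> vowel (running count: 1)
Total vowels: 1

1


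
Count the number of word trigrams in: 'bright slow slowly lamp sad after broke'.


Word trigrams from [7] words:
  Trigram 1: (bright slow slowly)
  Trigram 2: (slow slowly lamp)
  Trigram 3: (slowly lamp sad)
  Trigram 4: (lamp sad after)
  Trigram 5: (sad after broke)
Total word trigrams: 7 - 2 = 5

5


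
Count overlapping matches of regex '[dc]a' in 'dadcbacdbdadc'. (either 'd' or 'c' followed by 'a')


Pattern: [dc]a means either 'd' or 'c' followed by 'a'.
Scanning 'dadcbacdbdadc' position-by-position:
  Pos 0: window 'da' -> MATCH
  Pos 1: window 'ad' -> no
  Pos 2: window 'dc' -> no
  Pos 3: window 'cb' -> no
  Pos 4: window 'ba' -> no
  Pos 5: window 'ac' -> no
  Pos 6: window 'cd' -> no
  Pos 7: window 'db' -> no
  Pos 8: window 'bd' -> no
  Pos 9: window 'da' -> MATCH
  Pos 10: window 'ad' -> no
  Pos 11: window 'dc' -> no
  Pos 12: window 'c' -> no
Total matches: 2

2


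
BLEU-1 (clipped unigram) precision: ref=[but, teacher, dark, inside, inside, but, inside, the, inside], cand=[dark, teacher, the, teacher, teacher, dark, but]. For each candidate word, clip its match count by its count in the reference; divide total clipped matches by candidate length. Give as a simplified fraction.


Reference word counts: {'but': 2, 'dark': 1, 'inside': 4, 'teacher': 1, 'the': 1}
Checking each candidate word (with clipping):
  'dark' -> in reference (ref count 1, used 1/1) -> match (matches: 1)
  'teacher' -> in reference (ref count 1, used 1/1) -> match (matches: 2)
  'the' -> in reference (ref count 1, used 1/1) -> match (matches: 3)
  'teacher' -> ref count 1 already used up (1/1) -> clipped, no match (matches: 3)
  'teacher' -> ref count 1 already used up (1/1) -> clipped, no match (matches: 3)
  'dark' -> ref count 1 already used up (1/1) -> clipped, no match (matches: 3)
  'but' -> in reference (ref count 2, used 1/2) -> match (matches: 4)
Clipped matches: 4, Candidate length: 7
Precision = 4/7

4/7


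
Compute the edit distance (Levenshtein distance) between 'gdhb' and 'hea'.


Building DP table for s1='gdhb' (len 4) and s2='hea' (len 3):
       h  e  a
    0  1  2  3
  g 1  1  2  3
  d 2  2  2  3
  h 3  2  3  3
  b 4  3  3  4
Edit distance = dp[4][3] = 4

4


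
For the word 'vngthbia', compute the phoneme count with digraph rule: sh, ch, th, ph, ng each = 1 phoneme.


Parsing 'vngthbia' greedily, digraphs first:
  'v' -> consonant phoneme (phonemes so far: 1)
  'ng' -> digraph (1 consonant phoneme) (phonemes so far: 2)
  'th' -> digraph (1 consonant phoneme) (phonemes so far: 3)
  'b' -> consonant phoneme (phonemes so far: 4)
  'i' -> vowel phoneme (phonemes so far: 5)
  'a' -> vowel phoneme (phonemes so far: 6)
Total phonemes: 6

6


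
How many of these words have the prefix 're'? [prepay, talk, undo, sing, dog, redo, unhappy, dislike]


Checking each word for prefix 're':
  'prepay' -> no (count: 0)
  'talk' -> no (count: 0)
  'undo' -> no (count: 0)
  'sing' -> no (count: 0)
  'dog' -> no (count: 0)
  'redo' -> YES, starts with 're' (count: 1)
  'unhappy' -> no (count: 1)
  'dislike' -> no (count: 1)
Total with prefix 're': 1

1


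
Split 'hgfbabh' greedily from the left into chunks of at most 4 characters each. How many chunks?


'hgfbabh' has 7 characters.
Chunking with max size 4:
  Chunk 1: 'hgfb' (positions 0-3)
  Chunk 2: 'abh' (positions 4-6)
Total chunks: ceil(7 / 4) = 2

2


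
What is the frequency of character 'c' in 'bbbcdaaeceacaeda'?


Scanning 'bbbcdaaeceacaeda' for 'c':
  Position 3: 'c' -> MATCH (count: 1)
  Position 8: 'c' -> MATCH (count: 2)
  Position 11: 'c' -> MATCH (count: 3)
Total occurrences of 'c': 3

3


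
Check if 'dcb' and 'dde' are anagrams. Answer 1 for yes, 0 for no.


Sort characters of 'dcb': 'bcd'
Sort characters of 'dde': 'dde'
Sorted forms differ -> they are NOT anagrams
Result: 0

0


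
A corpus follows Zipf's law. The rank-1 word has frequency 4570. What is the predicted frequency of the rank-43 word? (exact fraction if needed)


Zipf's law: freq(rank) = f1 / rank
f1 = 4570, rank = 43
freq = 4570 / 43
GCD(4570, 43) = 1
Simplified: 4570/43

4570/43


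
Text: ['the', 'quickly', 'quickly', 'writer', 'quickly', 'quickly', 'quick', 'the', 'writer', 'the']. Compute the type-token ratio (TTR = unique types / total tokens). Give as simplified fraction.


Tokens: 10
Unique types: ('quick', 'quickly', 'the', 'writer') = 4
TTR = 4/10
Simplify: divide both by 2 -> 2/5
TTR = 2/5

2/5


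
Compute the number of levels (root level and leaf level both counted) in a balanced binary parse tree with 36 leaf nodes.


In a balanced binary tree with n leaves the deepest leaf is ceil(log2(n)) edges below the root,
so counting node levels inclusive of root and leaves gives ceil(log2(n)) + 1 levels.
log2(36) = 5.1699
ceil(5.1699) = 6
levels = 6 + 1 = 7

7


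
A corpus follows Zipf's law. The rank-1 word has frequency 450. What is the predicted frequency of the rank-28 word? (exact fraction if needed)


Zipf's law: freq(rank) = f1 / rank
f1 = 450, rank = 28
freq = 450 / 28
GCD(450, 28) = 2
Simplified: 225/14

225/14


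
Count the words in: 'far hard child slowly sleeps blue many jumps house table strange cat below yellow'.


Counting words by splitting on spaces:
  Word 1: 'far'
  Word 2: 'hard'
  Word 3: 'child'
  Word 4: 'slowly'
  Word 5: 'sleeps'
  Word 6: 'blue'
  Word 7: 'many'
  Word 8: 'jumps'
  Word 9: 'house'
  Word 10: 'table'
  Word 11: 'strange'
  Word 12: 'cat'
  Word 13: 'below'
  Word 14: 'yellow'
Total words: 14

14


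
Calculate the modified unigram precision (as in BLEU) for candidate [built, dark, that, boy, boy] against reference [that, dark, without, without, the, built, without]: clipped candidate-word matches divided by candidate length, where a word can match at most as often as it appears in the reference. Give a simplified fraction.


Reference word counts: {'built': 1, 'dark': 1, 'that': 1, 'the': 1, 'without': 3}
Checking each candidate word (with clipping):
  'built' -> in reference (ref count 1, used 1/1) -> match (matches: 1)
  'dark' -> in reference (ref count 1, used 1/1) -> match (matches: 2)
  'that' -> in reference (ref count 1, used 1/1) -> match (matches: 3)
  'boy' -> not in reference -> no match (matches: 3)
  'boy' -> not in reference -> no match (matches: 3)
Clipped matches: 3, Candidate length: 5
Precision = 3/5

3/5


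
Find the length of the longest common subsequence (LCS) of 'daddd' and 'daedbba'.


DP table for LCS of 'daddd' and 'daedbba':
       d  a  e  d  b  b  a
    0  0  0  0  0  0  0  0
  d 0  1  1  1  1  1  1  1
  a 0  1  2  2  2  2  2  2
  d 0  1  2  2  3  3  3  3
  d 0  1  2  2  3  3  3  3
  d 0  1  2  2  3  3  3  3
LCS: 'dad'
LCS length = 3

3


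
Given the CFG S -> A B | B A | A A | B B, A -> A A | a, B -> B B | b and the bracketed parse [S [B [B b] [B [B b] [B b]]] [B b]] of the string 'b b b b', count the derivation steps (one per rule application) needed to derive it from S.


Every bracketed nonterminal node [X ...] in the tree is produced by exactly one rule application.
Reading the tree off as a leftmost derivation:
  Step 1: S  =>  B B   (applied S -> B B)
  Step 2: B B  =>  B B B   (applied B -> B B)
  Step 3: B B B  =>  b B B   (applied B -> b)
  Step 4: b B B  =>  b B B B   (applied B -> B B)
  Step 5: b B B B  =>  b b B B   (applied B -> b)
  Step 6: b b B B  =>  b b b B   (applied B -> b)
  Step 7: b b b B  =>  b b b b   (applied B -> b)
Final yield: b b b b
Total rewrite steps: 7

7


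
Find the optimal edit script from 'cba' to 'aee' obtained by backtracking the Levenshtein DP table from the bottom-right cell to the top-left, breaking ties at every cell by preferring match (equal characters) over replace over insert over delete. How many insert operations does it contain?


Edit distance = 3. Backtracking from cell (3, 3) with preference match > replace > insert > delete,
then listing the resulting alignment 'cba' -> 'aee' left to right:
  Step 1: replace c->a
  Step 2: replace b->e
  Step 3: replace a->e
Total insertions: 0

0


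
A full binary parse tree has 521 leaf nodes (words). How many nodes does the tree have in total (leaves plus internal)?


Leaf nodes (terminals): 521
Internal nodes = n - 1 = 521 - 1 = 520
Total = leaves + internal = 521 + 520 = 1041

1041


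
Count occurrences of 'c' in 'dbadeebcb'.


Scanning 'dbadeebcb' for 'c':
  Position 7: 'c' -> MATCH (count: 1)
Total occurrences of 'c': 1

1


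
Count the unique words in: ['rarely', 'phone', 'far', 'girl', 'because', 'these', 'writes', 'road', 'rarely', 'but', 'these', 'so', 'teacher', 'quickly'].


Listing all tokens and tracking unique types:
  Token 1: 'rarely' -> NEW (unique so far: 1)
  Token 2: 'phone' -> NEW (unique so far: 2)
  Token 3: 'far' -> NEW (unique so far: 3)
  Token 4: 'girl' -> NEW (unique so far: 4)
  Token 5: 'because' -> NEW (unique so far: 5)
  Token 6: 'these' -> NEW (unique so far: 6)
  Token 7: 'writes' -> NEW (unique so far: 7)
  Token 8: 'road' -> NEW (unique so far: 8)
  Token 9: 'rarely' -> duplicate (unique so far: 8)
  Token 10: 'but' -> NEW (unique so far: 9)
  Token 11: 'these' -> duplicate (unique so far: 9)
  Token 12: 'so' -> NEW (unique so far: 10)
  Token 13: 'teacher' -> NEW (unique so far: 11)
  Token 14: 'quickly' -> NEW (unique so far: 12)
Unique types: ('because', 'but', 'far', 'girl', 'phone', 'quickly', 'rarely', 'road', 'so', 'teacher', 'these', 'writes')
Vocabulary size: 12

12


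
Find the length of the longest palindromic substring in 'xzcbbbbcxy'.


Scanning 'xzcbbbbcxy' for palindromic substrings.
Substring at positions 2-7: 'cbbbbc'.
Check: reverse('cbbbbc') = 'cbbbbc' -> palindrome confirmed.
Neighbouring characters ('z' / 'x') break symmetry, so it cannot extend further.
No longer palindromic substring exists; longest length = 6

6


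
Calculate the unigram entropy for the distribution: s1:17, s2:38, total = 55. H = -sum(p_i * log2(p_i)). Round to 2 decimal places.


Computing entropy H = -sum(p_i * log2(p_i)):
  s1: p = 17/55 = 0.3091, -p*log2(p) = 0.5236
  s2: p = 38/55 = 0.6909, -p*log2(p) = 0.3686
H = sum of terms = 0.8922
Rounded to 2 decimals: 0.89

0.89


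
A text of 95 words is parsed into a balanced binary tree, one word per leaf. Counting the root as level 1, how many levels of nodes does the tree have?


In a balanced binary tree with n leaves the deepest leaf is ceil(log2(n)) edges below the root,
so counting node levels inclusive of root and leaves gives ceil(log2(n)) + 1 levels.
log2(95) = 6.5699
ceil(6.5699) = 7
levels = 7 + 1 = 8

8


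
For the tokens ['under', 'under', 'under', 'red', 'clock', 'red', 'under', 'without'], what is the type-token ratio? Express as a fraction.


Tokens: 8
Unique types: ('clock', 'red', 'under', 'without') = 4
TTR = 4/8
Simplify: divide both by 4 -> 1/2
TTR = 1/2

1/2


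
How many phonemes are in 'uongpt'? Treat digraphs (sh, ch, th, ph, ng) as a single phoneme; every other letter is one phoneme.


Parsing 'uongpt' greedily, digraphs first:
  'u' -> vowel phoneme (phonemes so far: 1)
  'o' -> vowel phoneme (phonemes so far: 2)
  'ng' -> digraph (1 consonant phoneme) (phonemes so far: 3)
  'p' -> consonant phoneme (phonemes so far: 4)
  't' -> consonant phoneme (phonemes so far: 5)
Total phonemes: 5

5


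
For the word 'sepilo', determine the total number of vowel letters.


Scanning each character of 'sepilo':
  Position 1: 's' -> consonant (running count: 0)
  Position 2: 'e' -> vowel (running count: 1)
  Position 3: 'p' -> consonant (running count: 1)
  Position 4: 'i' -> vowel (running count: 2)
  Position 5: 'l' -> consonant (running count: 2)
  Position 6: 'o' -> vowel (running count: 3)
Total vowels: 3

3


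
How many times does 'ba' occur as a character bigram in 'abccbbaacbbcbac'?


Scanning 'abccbbaacbbcbac' for bigram 'ba':
  Position 0: 'ab' -> no
  Position 1: 'bc' -> no
  Position 2: 'cc' -> no
  Position 3: 'cb' -> no
  Position 4: 'bb' -> no
  Position 5: 'ba' -> MATCH
  Position 6: 'aa' -> no
  Position 7: 'ac' -> no
  Position 8: 'cb' -> no
  Position 9: 'bb' -> no
  Position 10: 'bc' -> no
  Position 11: 'cb' -> no
  Position 12: 'ba' -> MATCH
  Position 13: 'ac' -> no
Total matches: 2

2


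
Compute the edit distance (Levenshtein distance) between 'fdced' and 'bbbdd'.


Building DP table for s1='fdced' (len 5) and s2='bbbdd' (len 5):
       b  b  b  d  d
    0  1  2  3  4  5
  f 1  1  2  3  4  5
  d 2  2  2  3  3  4
  c 3  3  3  3  4  4
  e 4  4  4  4  4  5
  d 5  5  5  5  4  4
Edit distance = dp[5][5] = 4

4


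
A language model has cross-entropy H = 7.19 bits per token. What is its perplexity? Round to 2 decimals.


Perplexity formula: PP = 2^H
H = 7.19
PP = 2^7.19
Decompose: 2^7.19 = 2^7 * 2^0.19
2^7 = 128, 2^0.19 ~ 1.1407637
PP ~ 128 * 1.1407637 = 146.0177536
Rounded to 2 decimals: 146.02

146.02


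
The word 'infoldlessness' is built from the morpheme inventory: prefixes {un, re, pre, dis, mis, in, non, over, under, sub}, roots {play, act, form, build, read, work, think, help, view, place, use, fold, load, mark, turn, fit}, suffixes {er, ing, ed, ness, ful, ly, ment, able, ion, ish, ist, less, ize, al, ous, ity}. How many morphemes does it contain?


Segmenting 'infoldlessness' against the inventory:
  'in' -> prefix (morpheme 1)
  'fold' -> root (morpheme 2)
  'less' -> suffix (morpheme 3)
  'ness' -> suffix (morpheme 4)
Total morphemes: 4

4


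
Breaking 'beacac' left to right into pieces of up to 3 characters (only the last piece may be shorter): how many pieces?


'beacac' has 6 characters.
Chunking with max size 3:
  Chunk 1: 'bea' (positions 0-2)
  Chunk 2: 'cac' (positions 3-5)
Total chunks: ceil(6 / 3) = 2

2


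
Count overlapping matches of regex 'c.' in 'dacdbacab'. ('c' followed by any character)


Pattern: c. means 'c' followed by any character.
Scanning 'dacdbacab' position-by-position:
  Pos 0: window 'da' -> no
  Pos 1: window 'ac' -> no
  Pos 2: window 'cd' -> MATCH
  Pos 3: window 'db' -> no
  Pos 4: window 'ba' -> no
  Pos 5: window 'ac' -> no
  Pos 6: window 'ca' -> MATCH
  Pos 7: window 'ab' -> no
  Pos 8: window 'b' -> no
Total matches: 2

2


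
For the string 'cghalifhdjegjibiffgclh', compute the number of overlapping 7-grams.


String 'cghalifhdjegjibiffgclh' has length L = 22.
Number of overlapping n-grams = L - n + 1
Substituting: 22 - 7 + 1 = 16

16


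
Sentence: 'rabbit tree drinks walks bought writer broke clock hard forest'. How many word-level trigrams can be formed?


Word trigrams from [10] words:
  Trigram 1: (rabbit tree drinks)
  Trigram 2: (tree drinks walks)
  Trigram 3: (drinks walks bought)
  Trigram 4: (walks bought writer)
  Trigram 5: (bought writer broke)
  Trigram 6: (writer broke clock)
  Trigram 7: (broke clock hard)
  Trigram 8: (clock hard forest)
Total word trigrams: 10 - 2 = 8

8


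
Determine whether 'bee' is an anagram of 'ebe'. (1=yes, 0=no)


Sort characters of 'bee': 'bee'
Sort characters of 'ebe': 'bee'
Sorted forms match -> they ARE anagrams
Result: 1

1


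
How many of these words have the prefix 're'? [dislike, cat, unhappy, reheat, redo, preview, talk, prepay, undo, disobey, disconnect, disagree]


Checking each word for prefix 're':
  'dislike' -> no (count: 0)
  'cat' -> no (count: 0)
  'unhappy' -> no (count: 0)
  'reheat' -> YES, starts with 're' (count: 1)
  'redo' -> YES, starts with 're' (count: 2)
  'preview' -> no (count: 2)
  'talk' -> no (count: 2)
  'prepay' -> no (count: 2)
  'undo' -> no (count: 2)
  'disobey' -> no (count: 2)
  'disconnect' -> no (count: 2)
  'disagree' -> no (count: 2)
Total with prefix 're': 2

2


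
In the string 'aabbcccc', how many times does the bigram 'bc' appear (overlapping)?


Scanning 'aabbcccc' for bigram 'bc':
  Position 0: 'aa' -> no
  Position 1: 'ab' -> no
  Position 2: 'bb' -> no
  Position 3: 'bc' -> MATCH
  Position 4: 'cc' -> no
  Position 5: 'cc' -> no
  Position 6: 'cc' -> no
Total matches: 1

1


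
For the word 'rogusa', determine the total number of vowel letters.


Scanning each character of 'rogusa':
  Position 1: 'r' -> consonant (running count: 0)
  Position 2: 'o' -> vowel (running count: 1)
  Position 3: 'g' -> consonant (running count: 1)
  Position 4: 'u' -> vowel (running count: 2)
  Position 5: 's' -> consonant (running count: 2)
  Position 6: 'a' -> vowel (running count: 3)
Total vowels: 3

3


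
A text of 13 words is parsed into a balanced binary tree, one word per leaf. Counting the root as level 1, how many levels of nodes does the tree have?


In a balanced binary tree with n leaves the deepest leaf is ceil(log2(n)) edges below the root,
so counting node levels inclusive of root and leaves gives ceil(log2(n)) + 1 levels.
log2(13) = 3.7004
ceil(3.7004) = 4
levels = 4 + 1 = 5

5


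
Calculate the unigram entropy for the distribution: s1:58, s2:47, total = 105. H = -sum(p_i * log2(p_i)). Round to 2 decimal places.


Computing entropy H = -sum(p_i * log2(p_i)):
  s1: p = 58/105 = 0.5524, -p*log2(p) = 0.4730
  s2: p = 47/105 = 0.4476, -p*log2(p) = 0.5191
H = sum of terms = 0.9921
Rounded to 2 decimals: 0.99

0.99


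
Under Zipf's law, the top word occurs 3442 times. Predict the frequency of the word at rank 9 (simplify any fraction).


Zipf's law: freq(rank) = f1 / rank
f1 = 3442, rank = 9
freq = 3442 / 9
GCD(3442, 9) = 1
Simplified: 3442/9

3442/9


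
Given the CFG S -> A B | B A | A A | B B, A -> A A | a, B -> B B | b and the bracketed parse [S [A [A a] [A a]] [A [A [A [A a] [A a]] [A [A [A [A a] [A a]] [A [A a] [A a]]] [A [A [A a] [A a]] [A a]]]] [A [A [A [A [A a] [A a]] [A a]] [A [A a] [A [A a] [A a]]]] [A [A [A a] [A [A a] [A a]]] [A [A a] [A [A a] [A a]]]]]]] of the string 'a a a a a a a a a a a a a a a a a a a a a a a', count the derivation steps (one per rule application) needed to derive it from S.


Every bracketed nonterminal node [X ...] in the tree is produced by exactly one rule application.
Reading the tree off as a leftmost derivation:
  Step 1: S  =>  A A   (applied S -> A A)
  Step 2: A A  =>  A A A   (applied A -> A A)
  Step 3: A A A  =>  a A A   (applied A -> a)
  Step 4: a A A  =>  a a A   (applied A -> a)
  Step 5: a a A  =>  a a A A   (applied A -> A A)
  Step 6: a a A A  =>  a a A A A   (applied A -> A A)
  Step 7: a a A A A  =>  a a A A A A   (applied A -> A A)
  Step 8: a a A A A A  =>  a a a A A A   (applied A -> a)
  Step 9: a a a A A A  =>  a a a a A A   (applied A -> a)
  Step 10: a a a a A A  =>  a a a a A A A   (applied A -> A A)
  Step 11: a a a a A A A  =>  a a a a A A A A   (applied A -> A A)
  Step 12: a a a a A A A A  =>  a a a a A A A A A   (applied A -> A A)
  Step 13: a a a a A A A A A  =>  a a a a a A A A A   (applied A -> a)
  Step 14: a a a a a A A A A  =>  a a a a a a A A A   (applied A -> a)
  Step 15: a a a a a a A A A  =>  a a a a a a A A A A   (applied A -> A A)
  Step 16: a a a a a a A A A A  =>  a a a a a a a A A A   (applied A -> a)
  Step 17: a a a a a a a A A A  =>  a a a a a a a a A A   (applied A -> a)
  Step 18: a a a a a a a a A A  =>  a a a a a a a a A A A   (applied A -> A A)
  Step 19: a a a a a a a a A A A  =>  a a a a a a a a A A A A   (applied A -> A A)
  Step 20: a a a a a a a a A A A A  =>  a a a a a a a a a A A A   (applied A -> a)
  Step 21: a a a a a a a a a A A A  =>  a a a a a a a a a a A A   (applied A -> a)
  Step 22: a a a a a a a a a a A A  =>  a a a a a a a a a a a A   (applied A -> a)
  Step 23: a a a a a a a a a a a A  =>  a a a a a a a a a a a A A   (applied A -> A A)
  Step 24: a a a a a a a a a a a A A  =>  a a a a a a a a a a a A A A   (applied A -> A A)
  Step 25: a a a a a a a a a a a A A A  =>  a a a a a a a a a a a A A A A   (applied A -> A A)
  Step 26: a a a a a a a a a a a A A A A  =>  a a a a a a a a a a a A A A A A   (applied A -> A A)
  Step 27: a a a a a a a a a a a A A A A A  =>  a a a a a a a a a a a a A A A A   (applied A -> a)
  Step 28: a a a a a a a a a a a a A A A A  =>  a a a a a a a a a a a a a A A A   (applied A -> a)
  Step 29: a a a a a a a a a a a a a A A A  =>  a a a a a a a a a a a a a a A A   (applied A -> a)
  Step 30: a a a a a a a a a a a a a a A A  =>  a a a a a a a a a a a a a a A A A   (applied A -> A A)
  Step 31: a a a a a a a a a a a a a a A A A  =>  a a a a a a a a a a a a a a a A A   (applied A -> a)
  Step 32: a a a a a a a a a a a a a a a A A  =>  a a a a a a a a a a a a a a a A A A   (applied A -> A A)
  Step 33: a a a a a a a a a a a a a a a A A A  =>  a a a a a a a a a a a a a a a a A A   (applied A -> a)
  Step 34: a a a a a a a a a a a a a a a a A A  =>  a a a a a a a a a a a a a a a a a A   (applied A -> a)
  Step 35: a a a a a a a a a a a a a a a a a A  =>  a a a a a a a a a a a a a a a a a A A   (applied A -> A A)
  Step 36: a a a a a a a a a a a a a a a a a A A  =>  a a a a a a a a a a a a a a a a a A A A   (applied A -> A A)
  Step 37: a a a a a a a a a a a a a a a a a A A A  =>  a a a a a a a a a a a a a a a a a a A A   (applied A -> a)
  Step 38: a a a a a a a a a a a a a a a a a a A A  =>  a a a a a a a a a a a a a a a a a a A A A   (applied A -> A A)
  Step 39: a a a a a a a a a a a a a a a a a a A A A  =>  a a a a a a a a a a a a a a a a a a a A A   (applied A -> a)
  Step 40: a a a a a a a a a a a a a a a a a a a A A  =>  a a a a a a a a a a a a a a a a a a a a A   (applied A -> a)
  Step 41: a a a a a a a a a a a a a a a a a a a a A  =>  a a a a a a a a a a a a a a a a a a a a A A   (applied A -> A A)
  Step 42: a a a a a a a a a a a a a a a a a a a a A A  =>  a a a a a a a a a a a a a a a a a a a a a A   (applied A -> a)
  Step 43: a a a a a a a a a a a a a a a a a a a a a A  =>  a a a a a a a a a a a a a a a a a a a a a A A   (applied A -> A A)
  Step 44: a a a a a a a a a a a a a a a a a a a a a A A  =>  a a a a a a a a a a a a a a a a a a a a a a A   (applied A -> a)
  Step 45: a a a a a a a a a a a a a a a a a a a a a a A  =>  a a a a a a a a a a a a a a a a a a a a a a a   (applied A -> a)
Final yield: a a a a a a a a a a a a a a a a a a a a a a a
Total rewrite steps: 45

45


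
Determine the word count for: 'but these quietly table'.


Counting words by splitting on spaces:
  Word 1: 'but'
  Word 2: 'these'
  Word 3: 'quietly'
  Word 4: 'table'
Total words: 4

4


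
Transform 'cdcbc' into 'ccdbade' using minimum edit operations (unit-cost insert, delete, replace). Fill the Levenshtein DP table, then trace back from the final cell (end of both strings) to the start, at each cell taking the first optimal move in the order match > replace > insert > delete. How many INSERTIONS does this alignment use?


Edit distance = 5. Backtracking from cell (5, 7) with preference match > replace > insert > delete,
then listing the resulting alignment 'cdcbc' -> 'ccdbade' left to right:
  Step 1: insert 'c' [insertion #1]
  Step 2: keep 'c'
  Step 3: keep 'd'
  Step 4: insert 'b' [insertion #2]
  Step 5: replace c->a
  Step 6: replace b->d
  Step 7: replace c->e
Total insertions: 2

2


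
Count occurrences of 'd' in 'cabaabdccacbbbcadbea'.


Scanning 'cabaabdccacbbbcadbea' for 'd':
  Position 6: 'd' -> MATCH (count: 1)
  Position 16: 'd' -> MATCH (count: 2)
Total occurrences of 'd': 2

2


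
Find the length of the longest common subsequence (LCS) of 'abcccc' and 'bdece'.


DP table for LCS of 'abcccc' and 'bdece':
       b  d  e  c  e
    0  0  0  0  0  0
  a 0  0  0  0  0  0
  b 0  1  1  1  1  1
  c 0  1  1  1  2  2
  c 0  1  1  1  2  2
  c 0  1  1  1  2  2
  c 0  1  1  1  2  2
LCS: 'bc'
LCS length = 2

2


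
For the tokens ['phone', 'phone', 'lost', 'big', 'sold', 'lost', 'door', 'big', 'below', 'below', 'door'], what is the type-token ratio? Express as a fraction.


Tokens: 11
Unique types: ('below', 'big', 'door', 'lost', 'phone', 'sold') = 6
TTR = 6/11
Already in lowest terms.

6/11


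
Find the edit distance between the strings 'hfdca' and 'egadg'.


Building DP table for s1='hfdca' (len 5) and s2='egadg' (len 5):
       e  g  a  d  g
    0  1  2  3  4  5
  h 1  1  2  3  4  5
  f 2  2  2  3  4  5
  d 3  3  3  3  3  4
  c 4  4  4  4  4  4
  a 5  5  5  4  5  5
Edit distance = dp[5][5] = 5

5


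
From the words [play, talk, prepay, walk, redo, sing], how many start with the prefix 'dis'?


Checking each word for prefix 'dis':
  'play' -> no (count: 0)
  'talk' -> no (count: 0)
  'prepay' -> no (count: 0)
  'walk' -> no (count: 0)
  'redo' -> no (count: 0)
  'sing' -> no (count: 0)
Total with prefix 'dis': 0

0


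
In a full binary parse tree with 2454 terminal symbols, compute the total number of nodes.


Leaf nodes (terminals): 2454
Internal nodes = n - 1 = 2454 - 1 = 2453
Total = leaves + internal = 2454 + 2453 = 4907

4907


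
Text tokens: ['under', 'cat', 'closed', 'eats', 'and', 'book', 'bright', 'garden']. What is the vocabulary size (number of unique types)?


Listing all tokens and tracking unique types:
  Token 1: 'under' -> NEW (unique so far: 1)
  Token 2: 'cat' -> NEW (unique so far: 2)
  Token 3: 'closed' -> NEW (unique so far: 3)
  Token 4: 'eats' -> NEW (unique so far: 4)
  Token 5: 'and' -> NEW (unique so far: 5)
  Token 6: 'book' -> NEW (unique so far: 6)
  Token 7: 'bright' -> NEW (unique so far: 7)
  Token 8: 'garden' -> NEW (unique so far: 8)
Unique types: ('and', 'book', 'bright', 'cat', 'closed', 'eats', 'garden', 'under')
Vocabulary size: 8

8


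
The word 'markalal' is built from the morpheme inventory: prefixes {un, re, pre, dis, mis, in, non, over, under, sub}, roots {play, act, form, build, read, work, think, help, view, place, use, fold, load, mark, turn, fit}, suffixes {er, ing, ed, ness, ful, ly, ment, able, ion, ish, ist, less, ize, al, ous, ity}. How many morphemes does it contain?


Segmenting 'markalal' against the inventory:
  'mark' -> root (morpheme 1)
  'al' -> suffix (morpheme 2)
  'al' -> suffix (morpheme 3)
Total morphemes: 3

3


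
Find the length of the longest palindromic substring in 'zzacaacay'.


Scanning 'zzacaacay' for palindromic substrings.
Substring at positions 2-7: 'acaaca'.
Check: reverse('acaaca') = 'acaaca' -> palindrome confirmed.
Neighbouring characters ('z' / 'y') break symmetry, so it cannot extend further.
No longer palindromic substring exists; longest length = 6

6


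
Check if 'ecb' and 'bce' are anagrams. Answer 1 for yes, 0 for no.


Sort characters of 'ecb': 'bce'
Sort characters of 'bce': 'bce'
Sorted forms match -> they ARE anagrams
Result: 1

1


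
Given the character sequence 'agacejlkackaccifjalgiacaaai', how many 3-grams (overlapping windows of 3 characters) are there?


String 'agacejlkackaccifjalgiacaaai' has length L = 27.
Number of overlapping n-grams = L - n + 1
Substituting: 27 - 3 + 1 = 25

25


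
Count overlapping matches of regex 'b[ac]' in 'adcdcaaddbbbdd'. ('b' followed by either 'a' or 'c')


Pattern: b[ac] means 'b' followed by either 'a' or 'c'.
Scanning 'adcdcaaddbbbdd' position-by-position:
  Pos 0: window 'ad' -> no
  Pos 1: window 'dc' -> no
  Pos 2: window 'cd' -> no
  Pos 3: window 'dc' -> no
  Pos 4: window 'ca' -> no
  Pos 5: window 'aa' -> no
  Pos 6: window 'ad' -> no
  Pos 7: window 'dd' -> no
  Pos 8: window 'db' -> no
  Pos 9: window 'bb' -> no
  Pos 10: window 'bb' -> no
  Pos 11: window 'bd' -> no
  Pos 12: window 'dd' -> no
  Pos 13: window 'd' -> no
Total matches: 0

0


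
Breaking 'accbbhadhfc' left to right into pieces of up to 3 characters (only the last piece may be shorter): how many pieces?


'accbbhadhfc' has 11 characters.
Chunking with max size 3:
  Chunk 1: 'acc' (positions 0-2)
  Chunk 2: 'bbh' (positions 3-5)
  Chunk 3: 'adh' (positions 6-8)
  Chunk 4: 'fc' (positions 9-10)
Total chunks: ceil(11 / 3) = 4

4


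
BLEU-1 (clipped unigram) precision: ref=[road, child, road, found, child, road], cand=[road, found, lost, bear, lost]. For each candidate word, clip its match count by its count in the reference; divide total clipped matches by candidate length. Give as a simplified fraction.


Reference word counts: {'child': 2, 'found': 1, 'road': 3}
Checking each candidate word (with clipping):
  'road' -> in reference (ref count 3, used 1/3) -> match (matches: 1)
  'found' -> in reference (ref count 1, used 1/1) -> match (matches: 2)
  'lost' -> not in reference -> no match (matches: 2)
  'bear' -> not in reference -> no match (matches: 2)
  'lost' -> not in reference -> no match (matches: 2)
Clipped matches: 2, Candidate length: 5
Precision = 2/5

2/5


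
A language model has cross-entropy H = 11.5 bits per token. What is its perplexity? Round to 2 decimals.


Perplexity formula: PP = 2^H
H = 11.5
PP = 2^11.5
Decompose: 2^11.5 = 2^11 * 2^0.5 = 2^11 * sqrt(2)
2^11 = 2048, sqrt(2) ~ 1.4142136
PP ~ 2048 * 1.4142136 = 2896.3094528
Rounded to 2 decimals: 2896.31

2896.31


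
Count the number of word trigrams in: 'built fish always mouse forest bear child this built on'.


Word trigrams from [10] words:
  Trigram 1: (built fish always)
  Trigram 2: (fish always mouse)
  Trigram 3: (always mouse forest)
  Trigram 4: (mouse forest bear)
  Trigram 5: (forest bear child)
  Trigram 6: (bear child this)
  Trigram 7: (child this built)
  Trigram 8: (this built on)
Total word trigrams: 10 - 2 = 8

8


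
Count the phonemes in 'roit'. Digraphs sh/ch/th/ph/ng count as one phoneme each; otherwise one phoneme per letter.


Parsing 'roit' greedily, digraphs first:
  'r' -> consonant phoneme (phonemes so far: 1)
  'o' -> vowel phoneme (phonemes so far: 2)
  'i' -> vowel phoneme (phonemes so far: 3)
  't' -> consonant phoneme (phonemes so far: 4)
Total phonemes: 4

4


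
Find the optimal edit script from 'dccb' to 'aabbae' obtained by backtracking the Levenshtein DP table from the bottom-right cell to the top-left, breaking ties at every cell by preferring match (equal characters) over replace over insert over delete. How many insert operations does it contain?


Edit distance = 5. Backtracking from cell (4, 6) with preference match > replace > insert > delete,
then listing the resulting alignment 'dccb' -> 'aabbae' left to right:
  Step 1: replace d->a
  Step 2: replace c->a
  Step 3: replace c->b
  Step 4: keep 'b'
  Step 5: insert 'a' [insertion #1]
  Step 6: insert 'e' [insertion #2]
Total insertions: 2

2


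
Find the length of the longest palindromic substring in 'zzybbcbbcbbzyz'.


Scanning 'zzybbcbbcbbzyz' for palindromic substrings.
Substring at positions 3-10: 'bbcbbcbb'.
Check: reverse('bbcbbcbb') = 'bbcbbcbb' -> palindrome confirmed.
Neighbouring characters ('y' / 'z') break symmetry, so it cannot extend further.
No longer palindromic substring exists; longest length = 8

8


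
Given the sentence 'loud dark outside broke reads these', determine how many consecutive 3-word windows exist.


Word trigrams from [6] words:
  Trigram 1: (loud dark outside)
  Trigram 2: (dark outside broke)
  Trigram 3: (outside broke reads)
  Trigram 4: (broke reads these)
Total word trigrams: 6 - 2 = 4

4


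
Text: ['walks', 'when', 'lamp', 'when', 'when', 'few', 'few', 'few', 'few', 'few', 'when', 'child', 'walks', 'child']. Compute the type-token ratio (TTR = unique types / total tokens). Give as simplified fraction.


Tokens: 14
Unique types: ('child', 'few', 'lamp', 'walks', 'when') = 5
TTR = 5/14
Already in lowest terms.

5/14
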